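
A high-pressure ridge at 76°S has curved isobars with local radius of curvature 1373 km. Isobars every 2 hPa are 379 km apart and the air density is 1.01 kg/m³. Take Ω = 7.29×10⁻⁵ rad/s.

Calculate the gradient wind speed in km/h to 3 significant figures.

13.6 km/h

Coriolis parameter at 76°S:
f = 2Ω sin φ = 2 × 7.29×10⁻⁵ × sin 76° = 1.41×10⁻⁴ s⁻¹
Pressure gradient: |∂P/∂n| = 200 Pa / 379000 m = 5.28×10⁻⁴ Pa/m
Geostrophic speed: V_g = |∂P/∂n|/(fρ) = 5.28×10⁻⁴/(1.41×10⁻⁴ × 1.01) = 3.69 m/s
Around a high, pressure-gradient force acts outward with centrifugal, so Coriolis balances both:
fV = (1/ρ)|∂P/∂n| + V²/R  →  V² − fR·V + fR·V_g = 0
With fR = 1.41×10⁻⁴ × 1373×10³ m = 194 m/s:
V = [fR − √((fR)² − 4 fR V_g)]/2 = [194 − √(194² − 4×194×3.69)]/2 = 3.77 m/s
Supergeostrophic (V > V_g = 3.69 m/s), as expected around a high.
Converting: 3.77 m/s × 3.6 = 13.6 km/h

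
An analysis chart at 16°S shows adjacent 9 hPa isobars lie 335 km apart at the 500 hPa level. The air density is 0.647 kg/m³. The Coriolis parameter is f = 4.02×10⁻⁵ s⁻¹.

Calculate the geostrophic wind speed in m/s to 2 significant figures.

100 m/s

Pressure gradient: |∂P/∂n| = 900 Pa / 335000 m = 2.69×10⁻³ Pa/m
Geostrophic balance (pressure-gradient force = Coriolis force):
V_g = (1/(fρ)) |∂P/∂n| = 2.69×10⁻³ / (4.02×10⁻⁵ × 0.647) = 103 m/s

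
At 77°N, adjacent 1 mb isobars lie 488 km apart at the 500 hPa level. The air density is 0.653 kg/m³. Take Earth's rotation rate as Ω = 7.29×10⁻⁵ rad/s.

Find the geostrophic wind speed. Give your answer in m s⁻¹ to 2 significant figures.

2.2 m s⁻¹

Coriolis parameter at 77°N:
f = 2Ω sin φ = 2 × 7.29×10⁻⁵ × sin 77° = 1.42×10⁻⁴ s⁻¹
Pressure gradient: |∂P/∂n| = 100 Pa / 488000 m = 2.05×10⁻⁴ Pa/m
Geostrophic balance (pressure-gradient force = Coriolis force):
V_g = (1/(fρ)) |∂P/∂n| = 2.05×10⁻⁴ / (1.42×10⁻⁴ × 0.653) = 2.21 m/s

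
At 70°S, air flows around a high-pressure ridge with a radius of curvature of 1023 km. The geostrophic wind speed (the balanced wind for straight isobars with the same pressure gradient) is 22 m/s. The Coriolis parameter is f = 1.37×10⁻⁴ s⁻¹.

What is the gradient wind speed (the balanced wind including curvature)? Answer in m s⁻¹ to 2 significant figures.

Around a high, pressure-gradient force acts outward with centrifugal, so Coriolis balances both:
fV = (1/ρ)|∂P/∂n| + V²/R  →  V² − fR·V + fR·V_g = 0
With fR = 1.37×10⁻⁴ × 1023×10³ m = 140 m/s:
V = [fR − √((fR)² − 4 fR V_g)]/2 = [140 − √(140² − 4×140×22)]/2 = 27.3 m/s
Supergeostrophic (V > V_g = 22 m/s), as expected around a high.

27 m s⁻¹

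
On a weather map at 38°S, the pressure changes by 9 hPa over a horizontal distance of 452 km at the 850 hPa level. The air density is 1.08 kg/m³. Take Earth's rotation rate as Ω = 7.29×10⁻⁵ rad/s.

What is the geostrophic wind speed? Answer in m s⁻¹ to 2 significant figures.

Coriolis parameter at 38°S:
f = 2Ω sin φ = 2 × 7.29×10⁻⁵ × sin 38° = 8.98×10⁻⁵ s⁻¹
Pressure gradient: |∂P/∂n| = 900 Pa / 452000 m = 1.99×10⁻³ Pa/m
Geostrophic balance (pressure-gradient force = Coriolis force):
V_g = (1/(fρ)) |∂P/∂n| = 1.99×10⁻³ / (8.98×10⁻⁵ × 1.08) = 20.5 m/s

21 m s⁻¹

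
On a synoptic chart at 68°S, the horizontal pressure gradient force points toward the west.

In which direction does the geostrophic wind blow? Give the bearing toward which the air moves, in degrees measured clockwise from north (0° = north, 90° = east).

The pressure-gradient force points toward the west (bearing 270°).
Geostrophic balance: in the Southern Hemisphere the Coriolis force deflects motion to the left, so the geostrophic wind blows 90° to the left of the pressure-gradient force (low pressure on the right).
Rotating 270° by 90° counterclockwise gives 180° — the wind blows toward the south.

180°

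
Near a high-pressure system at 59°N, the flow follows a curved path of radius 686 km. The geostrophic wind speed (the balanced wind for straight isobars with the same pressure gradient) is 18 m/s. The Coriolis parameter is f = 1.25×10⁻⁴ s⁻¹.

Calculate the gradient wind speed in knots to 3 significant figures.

50.0 knots

Around a high, pressure-gradient force acts outward with centrifugal, so Coriolis balances both:
fV = (1/ρ)|∂P/∂n| + V²/R  →  V² − fR·V + fR·V_g = 0
With fR = 1.25×10⁻⁴ × 686×10³ m = 85.8 m/s:
V = [fR − √((fR)² − 4 fR V_g)]/2 = [85.8 − √(85.8² − 4×85.8×18)]/2 = 25.7 m/s
Supergeostrophic (V > V_g = 18 m/s), as expected around a high.
Converting: 25.7 m/s × 1.944 = 50.0 knots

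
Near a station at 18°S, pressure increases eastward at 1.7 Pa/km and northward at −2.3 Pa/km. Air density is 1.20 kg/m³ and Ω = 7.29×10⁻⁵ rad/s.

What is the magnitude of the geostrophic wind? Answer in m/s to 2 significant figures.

53 m/s

Coriolis parameter at 18°S:
f = 2Ω sin φ = 2 × 7.29×10⁻⁵ × sin 18° = 4.51×10⁻⁵ s⁻¹
In the Southern Hemisphere f is negative: f = −4.51×10⁻⁵ s⁻¹.
Component geostrophic relations (x east, y north):
u_g = −(1/(fρ)) ∂P/∂y,  v_g = (1/(fρ)) ∂P/∂x
u_g = −(−2.3×10⁻³)/(−4.51×10⁻⁵ × 1.20) = −42.5 m/s;  v_g = (1.7×10⁻³)/(−4.51×10⁻⁵ × 1.20) = −31.4 m/s
|V_g| = √(u_g² + v_g²) = 52.9 m/s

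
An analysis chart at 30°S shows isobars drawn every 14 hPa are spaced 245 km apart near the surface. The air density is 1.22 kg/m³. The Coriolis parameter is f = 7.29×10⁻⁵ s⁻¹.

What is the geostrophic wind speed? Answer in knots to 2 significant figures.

Pressure gradient: |∂P/∂n| = 1400 Pa / 245000 m = 5.71×10⁻³ Pa/m
Geostrophic balance (pressure-gradient force = Coriolis force):
V_g = (1/(fρ)) |∂P/∂n| = 5.71×10⁻³ / (7.29×10⁻⁵ × 1.22) = 64.3 m/s
Converting: 64.3 m/s × 1.944 = 120 knots

120 knots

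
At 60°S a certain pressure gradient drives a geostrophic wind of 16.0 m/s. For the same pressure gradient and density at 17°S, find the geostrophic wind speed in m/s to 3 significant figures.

47.4 m/s

With the same pressure gradient and density, V_g ∝ 1/f ∝ 1/sin φ.
V₂ = V₁ · sin φ₁ / sin φ₂ = 16.0 × sin 60° / sin 17°
V₂ = 16.0 × 0.8660/0.2924 = 47.4 m/s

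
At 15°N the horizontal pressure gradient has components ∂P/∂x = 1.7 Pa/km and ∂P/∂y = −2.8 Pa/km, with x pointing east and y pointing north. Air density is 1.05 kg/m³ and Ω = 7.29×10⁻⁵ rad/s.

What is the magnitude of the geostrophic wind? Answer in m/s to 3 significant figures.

82.7 m/s

Coriolis parameter at 15°N:
f = 2Ω sin φ = 2 × 7.29×10⁻⁵ × sin 15° = 3.77×10⁻⁵ s⁻¹
Component geostrophic relations (x east, y north):
u_g = −(1/(fρ)) ∂P/∂y,  v_g = (1/(fρ)) ∂P/∂x
u_g = −(−2.8×10⁻³)/(3.77×10⁻⁵ × 1.05) = 70.7 m/s;  v_g = (1.7×10⁻³)/(3.77×10⁻⁵ × 1.05) = 42.9 m/s
|V_g| = √(u_g² + v_g²) = 82.7 m/s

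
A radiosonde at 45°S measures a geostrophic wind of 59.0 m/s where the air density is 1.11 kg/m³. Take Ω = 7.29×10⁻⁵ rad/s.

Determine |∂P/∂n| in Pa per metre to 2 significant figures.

6.8×10⁻³ Pa/m

Coriolis parameter at 45°S:
f = 2Ω sin φ = 2 × 7.29×10⁻⁵ × sin 45° = 1.03×10⁻⁴ s⁻¹
Geostrophic balance rearranged: |∂P/∂n| = f ρ V_g
|∂P/∂n| = 1.03×10⁻⁴ × 1.11 × 59.0 = 6.75×10⁻³ Pa/m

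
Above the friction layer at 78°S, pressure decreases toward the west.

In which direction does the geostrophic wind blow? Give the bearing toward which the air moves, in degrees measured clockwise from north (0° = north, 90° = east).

The pressure-gradient force points toward the west (bearing 270°).
Geostrophic balance: in the Southern Hemisphere the Coriolis force deflects motion to the left, so the geostrophic wind blows 90° to the left of the pressure-gradient force (low pressure on the right).
Rotating 270° by 90° counterclockwise gives 180° — the wind blows toward the south.

180°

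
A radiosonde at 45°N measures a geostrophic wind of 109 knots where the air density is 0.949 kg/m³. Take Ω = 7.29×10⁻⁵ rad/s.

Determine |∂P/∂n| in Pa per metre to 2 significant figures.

5.5×10⁻³ Pa/m

Coriolis parameter at 45°N:
f = 2Ω sin φ = 2 × 7.29×10⁻⁵ × sin 45° = 1.03×10⁻⁴ s⁻¹
Wind speed in SI: 109 knots = 56.1 m/s
Geostrophic balance rearranged: |∂P/∂n| = f ρ V_g
|∂P/∂n| = 1.03×10⁻⁴ × 0.949 × 56.1 = 5.49×10⁻³ Pa/m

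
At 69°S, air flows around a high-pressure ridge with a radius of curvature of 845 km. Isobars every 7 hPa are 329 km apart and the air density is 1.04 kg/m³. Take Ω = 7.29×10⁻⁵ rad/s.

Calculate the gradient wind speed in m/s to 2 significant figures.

18 m/s

Coriolis parameter at 69°S:
f = 2Ω sin φ = 2 × 7.29×10⁻⁵ × sin 69° = 1.36×10⁻⁴ s⁻¹
Pressure gradient: |∂P/∂n| = 700 Pa / 329000 m = 2.13×10⁻³ Pa/m
Geostrophic speed: V_g = |∂P/∂n|/(fρ) = 2.13×10⁻³/(1.36×10⁻⁴ × 1.04) = 15.0 m/s
Around a high, pressure-gradient force acts outward with centrifugal, so Coriolis balances both:
fV = (1/ρ)|∂P/∂n| + V²/R  →  V² − fR·V + fR·V_g = 0
With fR = 1.36×10⁻⁴ × 845×10³ m = 115 m/s:
V = [fR − √((fR)² − 4 fR V_g)]/2 = [115 − √(115² − 4×115×15)]/2 = 17.8 m/s
Supergeostrophic (V > V_g = 15 m/s), as expected around a high.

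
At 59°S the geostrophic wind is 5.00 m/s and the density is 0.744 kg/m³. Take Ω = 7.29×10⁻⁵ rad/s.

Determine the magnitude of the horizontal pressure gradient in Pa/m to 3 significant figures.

Coriolis parameter at 59°S:
f = 2Ω sin φ = 2 × 7.29×10⁻⁵ × sin 59° = 1.25×10⁻⁴ s⁻¹
Geostrophic balance rearranged: |∂P/∂n| = f ρ V_g
|∂P/∂n| = 1.25×10⁻⁴ × 0.744 × 5.00 = 4.65×10⁻⁴ Pa/m

4.65×10⁻⁴ Pa/m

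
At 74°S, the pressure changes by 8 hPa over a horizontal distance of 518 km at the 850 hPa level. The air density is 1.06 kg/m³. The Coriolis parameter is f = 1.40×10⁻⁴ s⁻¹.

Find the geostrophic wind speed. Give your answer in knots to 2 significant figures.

Pressure gradient: |∂P/∂n| = 800 Pa / 518000 m = 1.54×10⁻³ Pa/m
Geostrophic balance (pressure-gradient force = Coriolis force):
V_g = (1/(fρ)) |∂P/∂n| = 1.54×10⁻³ / (1.40×10⁻⁴ × 1.06) = 10.4 m/s
Converting: 10.4 m/s × 1.944 = 20 knots

20 knots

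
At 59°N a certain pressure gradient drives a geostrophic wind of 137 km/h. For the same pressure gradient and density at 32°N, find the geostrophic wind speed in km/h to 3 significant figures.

With the same pressure gradient and density, V_g ∝ 1/f ∝ 1/sin φ.
V₂ = V₁ · sin φ₁ / sin φ₂ = 137 × sin 59° / sin 32°
V₂ = 137 × 0.8572/0.5299 = 222 km/h

222 km/h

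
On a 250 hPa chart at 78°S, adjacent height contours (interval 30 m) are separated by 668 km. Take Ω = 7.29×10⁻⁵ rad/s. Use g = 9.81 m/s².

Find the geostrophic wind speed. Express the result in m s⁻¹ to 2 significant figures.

3.1 m s⁻¹

Coriolis parameter at 78°S:
f = 2Ω sin φ = 2 × 7.29×10⁻⁵ × sin 78° = 1.43×10⁻⁴ s⁻¹
Height gradient: |∂Z/∂n| = 30 m / 668000 m = 4.49×10⁻⁵
On a pressure surface, geostrophic balance gives V_g = (g/f)|∂Z/∂n|:
V_g = 9.81 × 4.49×10⁻⁵ / 1.43×10⁻⁴ = 3.09 m/s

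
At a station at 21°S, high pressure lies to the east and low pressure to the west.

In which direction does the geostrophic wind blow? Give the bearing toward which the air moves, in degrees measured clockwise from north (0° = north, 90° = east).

180°

The pressure-gradient force points toward the west (bearing 270°).
Geostrophic balance: in the Southern Hemisphere the Coriolis force deflects motion to the left, so the geostrophic wind blows 90° to the left of the pressure-gradient force (low pressure on the right).
Rotating 270° by 90° counterclockwise gives 180° — the wind blows toward the south.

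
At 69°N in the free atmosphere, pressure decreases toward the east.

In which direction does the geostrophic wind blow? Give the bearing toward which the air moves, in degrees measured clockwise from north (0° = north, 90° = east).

180°

The pressure-gradient force points toward the east (bearing 090°).
Geostrophic balance: in the Northern Hemisphere the Coriolis force deflects motion to the right, so the geostrophic wind blows 90° to the right of the pressure-gradient force (low pressure on the left).
Rotating 090° by 90° clockwise gives 180° — the wind blows toward the south.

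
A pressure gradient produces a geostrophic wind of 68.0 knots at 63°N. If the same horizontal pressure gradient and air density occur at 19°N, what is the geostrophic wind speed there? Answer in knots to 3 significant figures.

186 knots

With the same pressure gradient and density, V_g ∝ 1/f ∝ 1/sin φ.
V₂ = V₁ · sin φ₁ / sin φ₂ = 68.0 × sin 63° / sin 19°
V₂ = 68.0 × 0.8910/0.3256 = 186 knots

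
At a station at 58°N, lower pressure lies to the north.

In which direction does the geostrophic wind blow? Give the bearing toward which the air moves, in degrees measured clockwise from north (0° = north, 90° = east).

The pressure-gradient force points toward the north (bearing 000°).
Geostrophic balance: in the Northern Hemisphere the Coriolis force deflects motion to the right, so the geostrophic wind blows 90° to the right of the pressure-gradient force (low pressure on the left).
Rotating 000° by 90° clockwise gives 090° — the wind blows toward the east.

090°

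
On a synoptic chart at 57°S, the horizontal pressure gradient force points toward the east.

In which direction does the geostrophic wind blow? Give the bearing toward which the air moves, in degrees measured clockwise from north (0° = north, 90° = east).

The pressure-gradient force points toward the east (bearing 090°).
Geostrophic balance: in the Southern Hemisphere the Coriolis force deflects motion to the left, so the geostrophic wind blows 90° to the left of the pressure-gradient force (low pressure on the right).
Rotating 090° by 90° counterclockwise gives 000° — the wind blows toward the north.

000°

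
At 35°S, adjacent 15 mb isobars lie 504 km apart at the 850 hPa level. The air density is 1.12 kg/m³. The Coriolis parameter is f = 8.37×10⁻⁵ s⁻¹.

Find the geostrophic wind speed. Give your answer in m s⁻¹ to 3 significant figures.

Pressure gradient: |∂P/∂n| = 1500 Pa / 504000 m = 2.98×10⁻³ Pa/m
Geostrophic balance (pressure-gradient force = Coriolis force):
V_g = (1/(fρ)) |∂P/∂n| = 2.98×10⁻³ / (8.37×10⁻⁵ × 1.12) = 31.7 m/s

31.7 m s⁻¹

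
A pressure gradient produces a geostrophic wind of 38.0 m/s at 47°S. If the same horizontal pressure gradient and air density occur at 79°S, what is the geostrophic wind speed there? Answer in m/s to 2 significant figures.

With the same pressure gradient and density, V_g ∝ 1/f ∝ 1/sin φ.
V₂ = V₁ · sin φ₁ / sin φ₂ = 38.0 × sin 47° / sin 79°
V₂ = 38.0 × 0.7314/0.9816 = 28 m/s

28 m/s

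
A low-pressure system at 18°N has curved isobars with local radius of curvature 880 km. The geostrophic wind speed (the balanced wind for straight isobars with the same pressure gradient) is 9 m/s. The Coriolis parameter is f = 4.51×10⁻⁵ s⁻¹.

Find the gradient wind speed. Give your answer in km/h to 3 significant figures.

Around a low, centrifugal force acts outward with Coriolis, so pressure-gradient force balances both:
(1/ρ)|∂P/∂n| = fV + V²/R  →  V² + fR·V − fR·V_g = 0
With fR = 4.51×10⁻⁵ × 880×10³ m = 39.7 m/s:
V = [−fR + √((fR)² + 4 fR V_g)]/2 = [−39.7 + √(39.7² + 4×39.7×9)]/2 = 7.56 m/s
Subgeostrophic (V < V_g = 9 m/s), as expected around a low.
Converting: 7.56 m/s × 3.6 = 27.2 km/h

27.2 km/h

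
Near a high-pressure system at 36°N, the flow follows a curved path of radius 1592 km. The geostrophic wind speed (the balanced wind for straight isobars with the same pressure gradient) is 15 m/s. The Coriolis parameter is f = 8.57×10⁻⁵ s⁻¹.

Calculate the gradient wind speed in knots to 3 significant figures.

33.4 knots

Around a high, pressure-gradient force acts outward with centrifugal, so Coriolis balances both:
fV = (1/ρ)|∂P/∂n| + V²/R  →  V² − fR·V + fR·V_g = 0
With fR = 8.57×10⁻⁵ × 1592×10³ m = 136 m/s:
V = [fR − √((fR)² − 4 fR V_g)]/2 = [136 − √(136² − 4×136×15)]/2 = 17.2 m/s
Supergeostrophic (V > V_g = 15 m/s), as expected around a high.
Converting: 17.2 m/s × 1.944 = 33.4 knots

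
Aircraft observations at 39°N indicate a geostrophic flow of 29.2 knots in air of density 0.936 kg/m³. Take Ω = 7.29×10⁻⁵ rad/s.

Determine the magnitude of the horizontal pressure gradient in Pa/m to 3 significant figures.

Coriolis parameter at 39°N:
f = 2Ω sin φ = 2 × 7.29×10⁻⁵ × sin 39° = 9.18×10⁻⁵ s⁻¹
Wind speed in SI: 29.2 knots = 15.0 m/s
Geostrophic balance rearranged: |∂P/∂n| = f ρ V_g
|∂P/∂n| = 9.18×10⁻⁵ × 0.936 × 15.0 = 1.29×10⁻³ Pa/m

1.29×10⁻³ Pa/m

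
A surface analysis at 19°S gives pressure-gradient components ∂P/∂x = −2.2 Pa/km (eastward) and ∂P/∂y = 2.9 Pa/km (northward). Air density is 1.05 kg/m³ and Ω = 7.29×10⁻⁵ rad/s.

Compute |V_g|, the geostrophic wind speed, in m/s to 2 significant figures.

Coriolis parameter at 19°S:
f = 2Ω sin φ = 2 × 7.29×10⁻⁵ × sin 19° = 4.75×10⁻⁵ s⁻¹
In the Southern Hemisphere f is negative: f = −4.75×10⁻⁵ s⁻¹.
Component geostrophic relations (x east, y north):
u_g = −(1/(fρ)) ∂P/∂y,  v_g = (1/(fρ)) ∂P/∂x
u_g = −(2.9×10⁻³)/(−4.75×10⁻⁵ × 1.05) = 58.2 m/s;  v_g = (−2.2×10⁻³)/(−4.75×10⁻⁵ × 1.05) = 44.1 m/s
|V_g| = √(u_g² + v_g²) = 73.0 m/s

73 m/s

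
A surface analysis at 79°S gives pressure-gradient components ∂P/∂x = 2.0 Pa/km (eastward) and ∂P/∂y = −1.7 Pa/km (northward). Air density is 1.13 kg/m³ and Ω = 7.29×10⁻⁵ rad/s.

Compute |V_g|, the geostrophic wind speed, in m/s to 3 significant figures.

Coriolis parameter at 79°S:
f = 2Ω sin φ = 2 × 7.29×10⁻⁵ × sin 79° = 1.43×10⁻⁴ s⁻¹
In the Southern Hemisphere f is negative: f = −1.43×10⁻⁴ s⁻¹.
Component geostrophic relations (x east, y north):
u_g = −(1/(fρ)) ∂P/∂y,  v_g = (1/(fρ)) ∂P/∂x
u_g = −(−1.7×10⁻³)/(−1.43×10⁻⁴ × 1.13) = −10.5 m/s;  v_g = (2.0×10⁻³)/(−1.43×10⁻⁴ × 1.13) = −12.4 m/s
|V_g| = √(u_g² + v_g²) = 16.2 m/s

16.2 m/s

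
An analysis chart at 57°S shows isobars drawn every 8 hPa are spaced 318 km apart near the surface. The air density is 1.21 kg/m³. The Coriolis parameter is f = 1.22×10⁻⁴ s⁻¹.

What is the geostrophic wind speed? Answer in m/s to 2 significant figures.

Pressure gradient: |∂P/∂n| = 800 Pa / 318000 m = 2.52×10⁻³ Pa/m
Geostrophic balance (pressure-gradient force = Coriolis force):
V_g = (1/(fρ)) |∂P/∂n| = 2.52×10⁻³ / (1.22×10⁻⁴ × 1.21) = 17.0 m/s

17 m/s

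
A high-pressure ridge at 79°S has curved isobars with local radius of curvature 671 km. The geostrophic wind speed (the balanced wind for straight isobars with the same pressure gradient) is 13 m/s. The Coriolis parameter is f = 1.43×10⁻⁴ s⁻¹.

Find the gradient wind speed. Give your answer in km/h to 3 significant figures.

55.8 km/h

Around a high, pressure-gradient force acts outward with centrifugal, so Coriolis balances both:
fV = (1/ρ)|∂P/∂n| + V²/R  →  V² − fR·V + fR·V_g = 0
With fR = 1.43×10⁻⁴ × 671×10³ m = 96.0 m/s:
V = [fR − √((fR)² − 4 fR V_g)]/2 = [96.0 − √(96.0² − 4×96.0×13)]/2 = 15.5 m/s
Supergeostrophic (V > V_g = 13 m/s), as expected around a high.
Converting: 15.5 m/s × 3.6 = 55.8 km/h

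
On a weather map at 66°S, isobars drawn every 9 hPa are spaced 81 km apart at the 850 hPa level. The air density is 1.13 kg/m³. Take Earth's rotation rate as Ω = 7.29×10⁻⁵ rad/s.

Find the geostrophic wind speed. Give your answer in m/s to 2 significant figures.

74 m/s

Coriolis parameter at 66°S:
f = 2Ω sin φ = 2 × 7.29×10⁻⁵ × sin 66° = 1.33×10⁻⁴ s⁻¹
Pressure gradient: |∂P/∂n| = 900 Pa / 81000 m = 1.11×10⁻² Pa/m
Geostrophic balance (pressure-gradient force = Coriolis force):
V_g = (1/(fρ)) |∂P/∂n| = 1.11×10⁻² / (1.33×10⁻⁴ × 1.13) = 73.8 m/s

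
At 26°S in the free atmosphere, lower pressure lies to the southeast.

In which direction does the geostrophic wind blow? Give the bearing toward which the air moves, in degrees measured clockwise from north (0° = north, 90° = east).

The pressure-gradient force points toward the southeast (bearing 135°).
Geostrophic balance: in the Southern Hemisphere the Coriolis force deflects motion to the left, so the geostrophic wind blows 90° to the left of the pressure-gradient force (low pressure on the right).
Rotating 135° by 90° counterclockwise gives 045° — the wind blows toward the northeast.

045°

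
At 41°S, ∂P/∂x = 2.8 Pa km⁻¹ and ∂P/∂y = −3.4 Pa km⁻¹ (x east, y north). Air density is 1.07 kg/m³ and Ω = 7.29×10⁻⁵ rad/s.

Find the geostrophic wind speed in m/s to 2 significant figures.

Coriolis parameter at 41°S:
f = 2Ω sin φ = 2 × 7.29×10⁻⁵ × sin 41° = 9.57×10⁻⁵ s⁻¹
In the Southern Hemisphere f is negative: f = −9.57×10⁻⁵ s⁻¹.
Component geostrophic relations (x east, y north):
u_g = −(1/(fρ)) ∂P/∂y,  v_g = (1/(fρ)) ∂P/∂x
u_g = −(−3.4×10⁻³)/(−9.57×10⁻⁵ × 1.07) = −33.2 m/s;  v_g = (2.8×10⁻³)/(−9.57×10⁻⁵ × 1.07) = −27.4 m/s
|V_g| = √(u_g² + v_g²) = 43.0 m/s

43 m/s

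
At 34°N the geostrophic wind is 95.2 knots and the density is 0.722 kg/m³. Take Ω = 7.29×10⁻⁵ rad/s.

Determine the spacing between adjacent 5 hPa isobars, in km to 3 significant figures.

173 km

Coriolis parameter at 34°N:
f = 2Ω sin φ = 2 × 7.29×10⁻⁵ × sin 34° = 8.15×10⁻⁵ s⁻¹
Wind speed in SI: 95.2 knots = 49.0 m/s
Geostrophic balance rearranged: |∂P/∂n| = f ρ V_g
|∂P/∂n| = 8.15×10⁻⁵ × 0.722 × 49.0 = 2.88×10⁻³ Pa/m
Isobar spacing: Δn = ΔP/|∂P/∂n| = 500 Pa / 2.88×10⁻³ Pa/m = 173436 m ≈ 173 km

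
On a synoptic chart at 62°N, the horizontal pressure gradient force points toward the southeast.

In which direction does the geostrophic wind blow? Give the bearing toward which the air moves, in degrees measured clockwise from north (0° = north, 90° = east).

225°

The pressure-gradient force points toward the southeast (bearing 135°).
Geostrophic balance: in the Northern Hemisphere the Coriolis force deflects motion to the right, so the geostrophic wind blows 90° to the right of the pressure-gradient force (low pressure on the left).
Rotating 135° by 90° clockwise gives 225° — the wind blows toward the southwest.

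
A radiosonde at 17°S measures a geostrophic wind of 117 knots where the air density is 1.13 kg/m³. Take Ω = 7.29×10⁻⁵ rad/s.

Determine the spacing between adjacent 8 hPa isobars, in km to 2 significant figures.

Coriolis parameter at 17°S:
f = 2Ω sin φ = 2 × 7.29×10⁻⁵ × sin 17° = 4.26×10⁻⁵ s⁻¹
Wind speed in SI: 117 knots = 60.2 m/s
Geostrophic balance rearranged: |∂P/∂n| = f ρ V_g
|∂P/∂n| = 4.26×10⁻⁵ × 1.13 × 60.2 = 2.90×10⁻³ Pa/m
Isobar spacing: Δn = ΔP/|∂P/∂n| = 800 Pa / 2.90×10⁻³ Pa/m = 275927 m ≈ 280 km

280 km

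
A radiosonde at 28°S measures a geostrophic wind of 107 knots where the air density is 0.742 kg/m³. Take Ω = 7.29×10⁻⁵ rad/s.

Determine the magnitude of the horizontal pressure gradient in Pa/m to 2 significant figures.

Coriolis parameter at 28°S:
f = 2Ω sin φ = 2 × 7.29×10⁻⁵ × sin 28° = 6.84×10⁻⁵ s⁻¹
Wind speed in SI: 107 knots = 55.0 m/s
Geostrophic balance rearranged: |∂P/∂n| = f ρ V_g
|∂P/∂n| = 6.84×10⁻⁵ × 0.742 × 55.0 = 2.80×10⁻³ Pa/m

2.8×10⁻³ Pa/m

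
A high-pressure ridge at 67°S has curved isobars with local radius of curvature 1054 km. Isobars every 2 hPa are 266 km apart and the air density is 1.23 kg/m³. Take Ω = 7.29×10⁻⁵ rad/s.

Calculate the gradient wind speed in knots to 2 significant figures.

9.2 knots

Coriolis parameter at 67°S:
f = 2Ω sin φ = 2 × 7.29×10⁻⁵ × sin 67° = 1.34×10⁻⁴ s⁻¹
Pressure gradient: |∂P/∂n| = 200 Pa / 266000 m = 7.52×10⁻⁴ Pa/m
Geostrophic speed: V_g = |∂P/∂n|/(fρ) = 7.52×10⁻⁴/(1.34×10⁻⁴ × 1.23) = 4.55 m/s
Around a high, pressure-gradient force acts outward with centrifugal, so Coriolis balances both:
fV = (1/ρ)|∂P/∂n| + V²/R  →  V² − fR·V + fR·V_g = 0
With fR = 1.34×10⁻⁴ × 1054×10³ m = 141 m/s:
V = [fR − √((fR)² − 4 fR V_g)]/2 = [141 − √(141² − 4×141×4.55)]/2 = 4.71 m/s
Supergeostrophic (V > V_g = 4.55 m/s), as expected around a high.
Converting: 4.71 m/s × 1.944 = 9.2 knots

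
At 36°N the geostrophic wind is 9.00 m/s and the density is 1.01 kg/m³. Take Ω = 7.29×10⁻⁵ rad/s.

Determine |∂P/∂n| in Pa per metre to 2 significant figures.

Coriolis parameter at 36°N:
f = 2Ω sin φ = 2 × 7.29×10⁻⁵ × sin 36° = 8.57×10⁻⁵ s⁻¹
Geostrophic balance rearranged: |∂P/∂n| = f ρ V_g
|∂P/∂n| = 8.57×10⁻⁵ × 1.01 × 9.00 = 7.79×10⁻⁴ Pa/m

7.8×10⁻⁴ Pa/m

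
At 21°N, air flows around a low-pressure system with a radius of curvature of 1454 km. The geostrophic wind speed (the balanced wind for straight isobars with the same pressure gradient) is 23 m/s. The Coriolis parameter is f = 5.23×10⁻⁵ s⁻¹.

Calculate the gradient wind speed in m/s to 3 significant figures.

18.5 m/s

Around a low, centrifugal force acts outward with Coriolis, so pressure-gradient force balances both:
(1/ρ)|∂P/∂n| = fV + V²/R  →  V² + fR·V − fR·V_g = 0
With fR = 5.23×10⁻⁵ × 1454×10³ m = 76.0 m/s:
V = [−fR + √((fR)² + 4 fR V_g)]/2 = [−76.0 + √(76.0² + 4×76.0×23)]/2 = 18.5 m/s
Subgeostrophic (V < V_g = 23 m/s), as expected around a low.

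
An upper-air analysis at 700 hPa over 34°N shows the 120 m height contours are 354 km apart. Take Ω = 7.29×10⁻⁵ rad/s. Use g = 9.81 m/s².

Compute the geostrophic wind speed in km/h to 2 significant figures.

150 km/h

Coriolis parameter at 34°N:
f = 2Ω sin φ = 2 × 7.29×10⁻⁵ × sin 34° = 8.15×10⁻⁵ s⁻¹
Height gradient: |∂Z/∂n| = 120 m / 354000 m = 3.39×10⁻⁴
On a pressure surface, geostrophic balance gives V_g = (g/f)|∂Z/∂n|:
V_g = 9.81 × 3.39×10⁻⁴ / 8.15×10⁻⁵ = 40.8 m/s
Converting: 40.8 m/s × 3.6 = 150 km/h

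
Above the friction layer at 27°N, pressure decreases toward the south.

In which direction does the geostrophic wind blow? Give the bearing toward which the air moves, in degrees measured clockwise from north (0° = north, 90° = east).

The pressure-gradient force points toward the south (bearing 180°).
Geostrophic balance: in the Northern Hemisphere the Coriolis force deflects motion to the right, so the geostrophic wind blows 90° to the right of the pressure-gradient force (low pressure on the left).
Rotating 180° by 90° clockwise gives 270° — the wind blows toward the west.

270°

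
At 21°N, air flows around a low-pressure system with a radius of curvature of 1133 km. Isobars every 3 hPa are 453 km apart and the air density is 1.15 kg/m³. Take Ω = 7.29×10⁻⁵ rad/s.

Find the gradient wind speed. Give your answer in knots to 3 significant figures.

Coriolis parameter at 21°N:
f = 2Ω sin φ = 2 × 7.29×10⁻⁵ × sin 21° = 5.23×10⁻⁵ s⁻¹
Pressure gradient: |∂P/∂n| = 300 Pa / 453000 m = 6.62×10⁻⁴ Pa/m
Geostrophic speed: V_g = |∂P/∂n|/(fρ) = 6.62×10⁻⁴/(5.23×10⁻⁵ × 1.15) = 11.0 m/s
Around a low, centrifugal force acts outward with Coriolis, so pressure-gradient force balances both:
(1/ρ)|∂P/∂n| = fV + V²/R  →  V² + fR·V − fR·V_g = 0
With fR = 5.23×10⁻⁵ × 1133×10³ m = 59.2 m/s:
V = [−fR + √((fR)² + 4 fR V_g)]/2 = [−59.2 + √(59.2² + 4×59.2×11)]/2 = 9.5 m/s
Subgeostrophic (V < V_g = 11 m/s), as expected around a low.
Converting: 9.5 m/s × 1.944 = 18.5 knots

18.5 knots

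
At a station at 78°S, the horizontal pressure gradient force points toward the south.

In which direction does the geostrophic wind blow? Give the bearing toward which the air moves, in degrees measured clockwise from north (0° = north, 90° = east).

090°

The pressure-gradient force points toward the south (bearing 180°).
Geostrophic balance: in the Southern Hemisphere the Coriolis force deflects motion to the left, so the geostrophic wind blows 90° to the left of the pressure-gradient force (low pressure on the right).
Rotating 180° by 90° counterclockwise gives 090° — the wind blows toward the east.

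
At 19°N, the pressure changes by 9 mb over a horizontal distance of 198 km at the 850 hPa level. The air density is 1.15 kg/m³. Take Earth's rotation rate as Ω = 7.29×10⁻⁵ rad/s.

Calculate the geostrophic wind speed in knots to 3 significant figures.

162 knots

Coriolis parameter at 19°N:
f = 2Ω sin φ = 2 × 7.29×10⁻⁵ × sin 19° = 4.75×10⁻⁵ s⁻¹
Pressure gradient: |∂P/∂n| = 900 Pa / 198000 m = 4.55×10⁻³ Pa/m
Geostrophic balance (pressure-gradient force = Coriolis force):
V_g = (1/(fρ)) |∂P/∂n| = 4.55×10⁻³ / (4.75×10⁻⁵ × 1.15) = 83.3 m/s
Converting: 83.3 m/s × 1.944 = 162 knots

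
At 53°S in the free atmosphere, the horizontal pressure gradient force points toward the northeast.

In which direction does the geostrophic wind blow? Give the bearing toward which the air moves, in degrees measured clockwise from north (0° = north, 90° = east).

315°

The pressure-gradient force points toward the northeast (bearing 045°).
Geostrophic balance: in the Southern Hemisphere the Coriolis force deflects motion to the left, so the geostrophic wind blows 90° to the left of the pressure-gradient force (low pressure on the right).
Rotating 045° by 90° counterclockwise gives 315° — the wind blows toward the northwest.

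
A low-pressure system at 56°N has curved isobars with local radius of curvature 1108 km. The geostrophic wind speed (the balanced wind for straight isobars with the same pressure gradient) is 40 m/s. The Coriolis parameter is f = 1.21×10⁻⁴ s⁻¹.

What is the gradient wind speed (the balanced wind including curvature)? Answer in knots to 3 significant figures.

62.7 knots

Around a low, centrifugal force acts outward with Coriolis, so pressure-gradient force balances both:
(1/ρ)|∂P/∂n| = fV + V²/R  →  V² + fR·V − fR·V_g = 0
With fR = 1.21×10⁻⁴ × 1108×10³ m = 134 m/s:
V = [−fR + √((fR)² + 4 fR V_g)]/2 = [−134 + √(134² + 4×134×40)]/2 = 32.2 m/s
Subgeostrophic (V < V_g = 40 m/s), as expected around a low.
Converting: 32.2 m/s × 1.944 = 62.7 knots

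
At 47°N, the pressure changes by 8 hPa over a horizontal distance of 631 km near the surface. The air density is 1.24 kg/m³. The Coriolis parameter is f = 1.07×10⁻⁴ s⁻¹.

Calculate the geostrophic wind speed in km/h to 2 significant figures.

Pressure gradient: |∂P/∂n| = 800 Pa / 631000 m = 1.27×10⁻³ Pa/m
Geostrophic balance (pressure-gradient force = Coriolis force):
V_g = (1/(fρ)) |∂P/∂n| = 1.27×10⁻³ / (1.07×10⁻⁴ × 1.24) = 9.56 m/s
Converting: 9.56 m/s × 3.6 = 34 km/h

34 km/h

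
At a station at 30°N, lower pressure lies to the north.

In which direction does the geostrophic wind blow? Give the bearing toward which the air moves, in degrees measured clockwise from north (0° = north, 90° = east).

090°

The pressure-gradient force points toward the north (bearing 000°).
Geostrophic balance: in the Northern Hemisphere the Coriolis force deflects motion to the right, so the geostrophic wind blows 90° to the right of the pressure-gradient force (low pressure on the left).
Rotating 000° by 90° clockwise gives 090° — the wind blows toward the east.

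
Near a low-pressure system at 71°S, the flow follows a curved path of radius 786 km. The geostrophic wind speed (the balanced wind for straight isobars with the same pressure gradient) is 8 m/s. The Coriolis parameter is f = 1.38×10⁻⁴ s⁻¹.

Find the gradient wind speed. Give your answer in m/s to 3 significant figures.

Around a low, centrifugal force acts outward with Coriolis, so pressure-gradient force balances both:
(1/ρ)|∂P/∂n| = fV + V²/R  →  V² + fR·V − fR·V_g = 0
With fR = 1.38×10⁻⁴ × 786×10³ m = 108 m/s:
V = [−fR + √((fR)² + 4 fR V_g)]/2 = [−108 + √(108² + 4×108×8)]/2 = 7.48 m/s
Subgeostrophic (V < V_g = 8 m/s), as expected around a low.

7.48 m/s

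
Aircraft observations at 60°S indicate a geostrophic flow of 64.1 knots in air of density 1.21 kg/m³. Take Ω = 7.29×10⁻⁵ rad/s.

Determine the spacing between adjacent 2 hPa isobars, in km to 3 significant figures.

39.7 km

Coriolis parameter at 60°S:
f = 2Ω sin φ = 2 × 7.29×10⁻⁵ × sin 60° = 1.26×10⁻⁴ s⁻¹
Wind speed in SI: 64.1 knots = 33.0 m/s
Geostrophic balance rearranged: |∂P/∂n| = f ρ V_g
|∂P/∂n| = 1.26×10⁻⁴ × 1.21 × 33.0 = 5.04×10⁻³ Pa/m
Isobar spacing: Δn = ΔP/|∂P/∂n| = 200 Pa / 5.04×10⁻³ Pa/m = 39697 m ≈ 39.7 km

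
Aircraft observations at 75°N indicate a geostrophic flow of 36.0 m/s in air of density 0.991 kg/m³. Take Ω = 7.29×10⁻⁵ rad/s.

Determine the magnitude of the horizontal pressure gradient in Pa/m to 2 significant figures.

Coriolis parameter at 75°N:
f = 2Ω sin φ = 2 × 7.29×10⁻⁵ × sin 75° = 1.41×10⁻⁴ s⁻¹
Geostrophic balance rearranged: |∂P/∂n| = f ρ V_g
|∂P/∂n| = 1.41×10⁻⁴ × 0.991 × 36.0 = 5.02×10⁻³ Pa/m

5.0×10⁻³ Pa/m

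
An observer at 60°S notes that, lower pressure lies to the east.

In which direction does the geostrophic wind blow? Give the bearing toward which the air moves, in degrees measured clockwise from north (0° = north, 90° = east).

000°

The pressure-gradient force points toward the east (bearing 090°).
Geostrophic balance: in the Southern Hemisphere the Coriolis force deflects motion to the left, so the geostrophic wind blows 90° to the left of the pressure-gradient force (low pressure on the right).
Rotating 090° by 90° counterclockwise gives 000° — the wind blows toward the north.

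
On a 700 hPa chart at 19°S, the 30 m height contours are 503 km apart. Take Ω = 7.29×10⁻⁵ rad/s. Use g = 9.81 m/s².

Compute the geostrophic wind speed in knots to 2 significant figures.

24 knots

Coriolis parameter at 19°S:
f = 2Ω sin φ = 2 × 7.29×10⁻⁵ × sin 19° = 4.75×10⁻⁵ s⁻¹
Height gradient: |∂Z/∂n| = 30 m / 503000 m = 5.96×10⁻⁵
On a pressure surface, geostrophic balance gives V_g = (g/f)|∂Z/∂n|:
V_g = 9.81 × 5.96×10⁻⁵ / 4.75×10⁻⁵ = 12.3 m/s
Converting: 12.3 m/s × 1.944 = 24 knots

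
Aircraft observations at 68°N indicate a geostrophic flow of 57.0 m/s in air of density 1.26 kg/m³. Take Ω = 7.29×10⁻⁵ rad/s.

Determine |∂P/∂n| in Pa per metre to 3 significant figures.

Coriolis parameter at 68°N:
f = 2Ω sin φ = 2 × 7.29×10⁻⁵ × sin 68° = 1.35×10⁻⁴ s⁻¹
Geostrophic balance rearranged: |∂P/∂n| = f ρ V_g
|∂P/∂n| = 1.35×10⁻⁴ × 1.26 × 57.0 = 9.71×10⁻³ Pa/m

9.71×10⁻³ Pa/m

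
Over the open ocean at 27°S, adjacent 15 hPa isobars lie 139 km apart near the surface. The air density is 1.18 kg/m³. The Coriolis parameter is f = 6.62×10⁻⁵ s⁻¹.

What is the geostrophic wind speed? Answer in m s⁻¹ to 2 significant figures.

Pressure gradient: |∂P/∂n| = 1500 Pa / 139000 m = 1.08×10⁻² Pa/m
Geostrophic balance (pressure-gradient force = Coriolis force):
V_g = (1/(fρ)) |∂P/∂n| = 1.08×10⁻² / (6.62×10⁻⁵ × 1.18) = 138 m/s

140 m s⁻¹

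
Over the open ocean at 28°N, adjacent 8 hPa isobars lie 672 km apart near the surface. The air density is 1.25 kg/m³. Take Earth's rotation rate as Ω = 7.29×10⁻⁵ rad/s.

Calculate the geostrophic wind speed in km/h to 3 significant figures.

50.1 km/h

Coriolis parameter at 28°N:
f = 2Ω sin φ = 2 × 7.29×10⁻⁵ × sin 28° = 6.84×10⁻⁵ s⁻¹
Pressure gradient: |∂P/∂n| = 800 Pa / 672000 m = 1.19×10⁻³ Pa/m
Geostrophic balance (pressure-gradient force = Coriolis force):
V_g = (1/(fρ)) |∂P/∂n| = 1.19×10⁻³ / (6.84×10⁻⁵ × 1.25) = 13.9 m/s
Converting: 13.9 m/s × 3.6 = 50.1 km/h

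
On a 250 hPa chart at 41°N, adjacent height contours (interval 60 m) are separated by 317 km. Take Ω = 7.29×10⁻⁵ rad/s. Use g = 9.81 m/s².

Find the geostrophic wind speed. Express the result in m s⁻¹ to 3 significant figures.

19.4 m s⁻¹

Coriolis parameter at 41°N:
f = 2Ω sin φ = 2 × 7.29×10⁻⁵ × sin 41° = 9.57×10⁻⁵ s⁻¹
Height gradient: |∂Z/∂n| = 60 m / 317000 m = 1.89×10⁻⁴
On a pressure surface, geostrophic balance gives V_g = (g/f)|∂Z/∂n|:
V_g = 9.81 × 1.89×10⁻⁴ / 9.57×10⁻⁵ = 19.4 m/s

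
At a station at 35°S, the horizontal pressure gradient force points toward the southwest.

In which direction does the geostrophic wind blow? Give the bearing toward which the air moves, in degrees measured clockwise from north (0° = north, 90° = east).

135°

The pressure-gradient force points toward the southwest (bearing 225°).
Geostrophic balance: in the Southern Hemisphere the Coriolis force deflects motion to the left, so the geostrophic wind blows 90° to the left of the pressure-gradient force (low pressure on the right).
Rotating 225° by 90° counterclockwise gives 135° — the wind blows toward the southeast.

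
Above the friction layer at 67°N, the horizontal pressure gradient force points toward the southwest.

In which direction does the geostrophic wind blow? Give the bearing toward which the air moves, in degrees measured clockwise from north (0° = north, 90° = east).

The pressure-gradient force points toward the southwest (bearing 225°).
Geostrophic balance: in the Northern Hemisphere the Coriolis force deflects motion to the right, so the geostrophic wind blows 90° to the right of the pressure-gradient force (low pressure on the left).
Rotating 225° by 90° clockwise gives 315° — the wind blows toward the northwest.

315°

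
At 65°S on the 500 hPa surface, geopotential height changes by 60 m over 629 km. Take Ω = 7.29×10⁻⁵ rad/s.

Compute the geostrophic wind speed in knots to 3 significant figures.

Coriolis parameter at 65°S:
f = 2Ω sin φ = 2 × 7.29×10⁻⁵ × sin 65° = 1.32×10⁻⁴ s⁻¹
Height gradient: |∂Z/∂n| = 60 m / 629000 m = 9.54×10⁻⁵
On a pressure surface, geostrophic balance gives V_g = (g/f)|∂Z/∂n|:
V_g = 9.81 × 9.54×10⁻⁵ / 1.32×10⁻⁴ = 7.08 m/s
Converting: 7.08 m/s × 1.944 = 13.8 knots

13.8 knots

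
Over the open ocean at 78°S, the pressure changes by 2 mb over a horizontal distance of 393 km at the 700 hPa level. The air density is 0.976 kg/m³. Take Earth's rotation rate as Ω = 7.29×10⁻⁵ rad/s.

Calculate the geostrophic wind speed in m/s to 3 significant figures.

Coriolis parameter at 78°S:
f = 2Ω sin φ = 2 × 7.29×10⁻⁵ × sin 78° = 1.43×10⁻⁴ s⁻¹
Pressure gradient: |∂P/∂n| = 200 Pa / 393000 m = 5.09×10⁻⁴ Pa/m
Geostrophic balance (pressure-gradient force = Coriolis force):
V_g = (1/(fρ)) |∂P/∂n| = 5.09×10⁻⁴ / (1.43×10⁻⁴ × 0.976) = 3.66 m/s

3.66 m/s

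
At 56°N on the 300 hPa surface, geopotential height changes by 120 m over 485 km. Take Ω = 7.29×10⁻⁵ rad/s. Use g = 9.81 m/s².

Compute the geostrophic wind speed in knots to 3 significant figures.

Coriolis parameter at 56°N:
f = 2Ω sin φ = 2 × 7.29×10⁻⁵ × sin 56° = 1.21×10⁻⁴ s⁻¹
Height gradient: |∂Z/∂n| = 120 m / 485000 m = 2.47×10⁻⁴
On a pressure surface, geostrophic balance gives V_g = (g/f)|∂Z/∂n|:
V_g = 9.81 × 2.47×10⁻⁴ / 1.21×10⁻⁴ = 20.1 m/s
Converting: 20.1 m/s × 1.944 = 39.0 knots

39.0 knots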